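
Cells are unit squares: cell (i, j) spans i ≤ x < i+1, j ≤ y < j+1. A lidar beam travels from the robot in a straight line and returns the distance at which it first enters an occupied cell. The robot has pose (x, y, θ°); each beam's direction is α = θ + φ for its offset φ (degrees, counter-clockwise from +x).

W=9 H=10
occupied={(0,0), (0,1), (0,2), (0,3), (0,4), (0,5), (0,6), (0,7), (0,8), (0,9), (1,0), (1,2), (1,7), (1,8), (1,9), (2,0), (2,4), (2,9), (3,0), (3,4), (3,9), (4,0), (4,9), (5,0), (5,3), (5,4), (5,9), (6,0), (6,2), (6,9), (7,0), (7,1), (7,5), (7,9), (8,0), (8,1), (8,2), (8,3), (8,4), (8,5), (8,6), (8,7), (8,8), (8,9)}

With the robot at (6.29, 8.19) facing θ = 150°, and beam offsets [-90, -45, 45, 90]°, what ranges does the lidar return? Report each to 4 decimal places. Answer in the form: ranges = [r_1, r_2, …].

ranges = [0.9353, 0.8386, 4.4413, 4.5800]

beam 1: φ=-90°, α=60°
  d=(0.5000,0.8660)  start (6,8)  tX=1.4200 tY=0.9353  stride 1/|dx|=2.0000 1/|dy|=1.1547
    cross y-line → (6,9), t=0.9353 (wall)
  → r_1 = 0.9353
beam 2: φ=-45°, α=105°
  d=(-0.2588,0.9659)  start (6,8)  tX=1.1205 tY=0.8386  stride 1/|dx|=3.8637 1/|dy|=1.0353
    cross y-line → (6,9), t=0.8386 (wall)
  → r_2 = 0.8386
beam 3: φ=45°, α=195°
  d=(-0.9659,-0.2588)  start (6,8)  tX=0.3002 tY=0.7341  stride 1/|dx|=1.0353 1/|dy|=3.8637
    cross x-line → (5,8), t=0.3002
    cross y-line → (5,7), t=0.7341
    cross x-line → (4,7), t=1.3355
    cross x-line → (3,7), t=2.3708
    cross x-line → (2,7), t=3.4061
    cross x-line → (1,7), t=4.4413 (wall)
  → r_3 = 4.4413
beam 4: φ=90°, α=240°
  d=(-0.5000,-0.8660)  start (6,8)  tX=0.5800 tY=0.2194  stride 1/|dx|=2.0000 1/|dy|=1.1547
    cross y-line → (6,7), t=0.2194
    cross x-line → (5,7), t=0.5800
    cross y-line → (5,6), t=1.3741
    cross y-line → (5,5), t=2.5288
    cross x-line → (4,5), t=2.5800
    cross y-line → (4,4), t=3.6835
    cross x-line → (3,4), t=4.5800 (wall)
  → r_4 = 4.5800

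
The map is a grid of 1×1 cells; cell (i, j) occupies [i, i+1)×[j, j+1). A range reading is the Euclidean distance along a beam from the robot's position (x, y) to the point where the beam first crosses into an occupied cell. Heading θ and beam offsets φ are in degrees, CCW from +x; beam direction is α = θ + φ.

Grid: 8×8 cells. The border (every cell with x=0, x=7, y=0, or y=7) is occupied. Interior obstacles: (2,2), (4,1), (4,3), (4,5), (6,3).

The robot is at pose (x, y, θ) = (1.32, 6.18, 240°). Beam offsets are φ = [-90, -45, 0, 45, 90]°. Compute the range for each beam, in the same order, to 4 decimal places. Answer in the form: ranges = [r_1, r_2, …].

ranges = [0.3695, 0.3313, 0.6400, 3.2922, 5.4040]

beam 1: φ=-90°, α=150°
  cosα=-0.8660 sinα=0.5000 | (1,6) | tMaxX 0.3695 tMaxY 1.6400 | tΔX 1.1547 tΔY 2.0000
    t=0.3695 [x] (0,6) — stop
  → r_1 = 0.3695
beam 2: φ=-45°, α=195°
  cosα=-0.9659 sinα=-0.2588 | (1,6) | tMaxX 0.3313 tMaxY 0.6955 | tΔX 1.0353 tΔY 3.8637
    t=0.3313 [x] (0,6) — stop
  → r_2 = 0.3313
beam 3: φ=0°, α=240°
  cosα=-0.5000 sinα=-0.8660 | (1,6) | tMaxX 0.6400 tMaxY 0.2078 | tΔX 2.0000 tΔY 1.1547
    t=0.2078 [y] (1,5)
    t=0.6400 [x] (0,5) — stop
  → r_3 = 0.6400
beam 4: φ=45°, α=285°
  cosα=0.2588 sinα=-0.9659 | (1,6) | tMaxX 2.6273 tMaxY 0.1863 | tΔX 3.8637 tΔY 1.0353
    t=0.1863 [y] (1,5)
    t=1.2216 [y] (1,4)
    t=2.2569 [y] (1,3)
    t=2.6273 [x] (2,3)
    t=3.2922 [y] (2,2) — stop
  → r_4 = 3.2922
beam 5: φ=90°, α=330°
  cosα=0.8660 sinα=-0.5000 | (1,6) | tMaxX 0.7852 tMaxY 0.3600 | tΔX 1.1547 tΔY 2.0000
    t=0.3600 [y] (1,5)
    t=0.7852 [x] (2,5)
    t=1.9399 [x] (3,5)
    t=2.3600 [y] (3,4)
    t=3.0946 [x] (4,4)
    t=4.2493 [x] (5,4)
    t=4.3600 [y] (5,3)
    t=5.4040 [x] (6,3) — stop
  → r_5 = 5.4040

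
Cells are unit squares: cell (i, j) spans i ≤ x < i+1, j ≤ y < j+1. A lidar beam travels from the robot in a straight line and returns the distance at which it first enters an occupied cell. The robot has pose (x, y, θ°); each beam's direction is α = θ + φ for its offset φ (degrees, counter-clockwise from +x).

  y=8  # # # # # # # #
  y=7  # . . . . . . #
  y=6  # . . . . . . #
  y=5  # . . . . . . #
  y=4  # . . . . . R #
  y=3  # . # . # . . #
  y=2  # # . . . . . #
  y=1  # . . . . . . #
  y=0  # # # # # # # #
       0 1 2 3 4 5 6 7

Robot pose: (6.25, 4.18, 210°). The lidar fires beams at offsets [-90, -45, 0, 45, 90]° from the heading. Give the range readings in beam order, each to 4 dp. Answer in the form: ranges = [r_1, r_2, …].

beam 1: φ=-90°, α=120°
  direction (-0.5000, 0.8660); cell (6,4); t to first gridline: x 0.5000, y 0.9469 (then +2.0000 / +1.1547)
    (5,4) via x @ 0.5000
    (5,5) via y @ 0.9469
    (5,6) via y @ 2.1016
    (4,6) via x @ 2.5000
    (4,7) via y @ 3.2563
    (4,8) via y @ 4.4110  # hit
  → r_1 = 4.4110
beam 2: φ=-45°, α=165°
  direction (-0.9659, 0.2588); cell (6,4); t to first gridline: x 0.2588, y 3.1682 (then +1.0353 / +3.8637)
    (5,4) via x @ 0.2588
    (4,4) via x @ 1.2941
    (3,4) via x @ 2.3294
    (3,5) via y @ 3.1682
    (2,5) via x @ 3.3646
    (1,5) via x @ 4.3999
    (0,5) via x @ 5.4352  # hit
  → r_2 = 5.4352
beam 3: φ=0°, α=210°
  direction (-0.8660, -0.5000); cell (6,4); t to first gridline: x 0.2887, y 0.3600 (then +1.1547 / +2.0000)
    (5,4) via x @ 0.2887
    (5,3) via y @ 0.3600
    (4,3) via x @ 1.4434  # hit
  → r_3 = 1.4434
beam 4: φ=45°, α=255°
  direction (-0.2588, -0.9659); cell (6,4); t to first gridline: x 0.9659, y 0.1863 (then +3.8637 / +1.0353)
    (6,3) via y @ 0.1863
    (5,3) via x @ 0.9659
    (5,2) via y @ 1.2216
    (5,1) via y @ 2.2569
    (5,0) via y @ 3.2922  # hit
  → r_4 = 3.2922
beam 5: φ=90°, α=300°
  direction (0.5000, -0.8660); cell (6,4); t to first gridline: x 1.5000, y 0.2078 (then +2.0000 / +1.1547)
    (6,3) via y @ 0.2078
    (6,2) via y @ 1.3625
    (7,2) via x @ 1.5000  # hit
  → r_5 = 1.5000

ranges = [4.4110, 5.4352, 1.4434, 3.2922, 1.5000]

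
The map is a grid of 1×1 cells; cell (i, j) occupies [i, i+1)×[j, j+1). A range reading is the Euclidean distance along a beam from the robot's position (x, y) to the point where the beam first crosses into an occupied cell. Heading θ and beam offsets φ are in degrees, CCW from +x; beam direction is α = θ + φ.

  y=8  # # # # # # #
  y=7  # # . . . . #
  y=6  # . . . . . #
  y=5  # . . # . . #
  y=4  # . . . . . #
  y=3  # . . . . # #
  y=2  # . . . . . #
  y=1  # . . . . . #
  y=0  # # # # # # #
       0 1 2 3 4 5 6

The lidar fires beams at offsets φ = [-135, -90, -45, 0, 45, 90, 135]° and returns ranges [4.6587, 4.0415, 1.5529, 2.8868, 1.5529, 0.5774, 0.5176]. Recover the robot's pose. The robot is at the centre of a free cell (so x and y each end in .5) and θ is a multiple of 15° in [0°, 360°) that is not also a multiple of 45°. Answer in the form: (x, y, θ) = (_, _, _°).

(x, y, θ) = (1.5, 5.5, 60°)

The pose lattice has 32·16 = 512 candidates. Test each by forward raycasting.
  (5.5, 4.5, 240°): beam 1 = 3.6235 ≠ 4.6587 ✗
  (3.5, 2.5, 330°): beam 1 = 2.5882 ≠ 4.6587 ✗
  (5.5, 5.5, 285°): beam 1 = 4.0415 ≠ 4.6587 ✗
  (2.5, 5.5, 30°): beam 2 = 5.1962 ≠ 4.0415 ✗
  …
  (1.5, 5.5, 60°): r_1=4.6587, r_2=4.0415, r_3=1.5529, r_4=2.8868, r_5=1.5529, r_6=0.5774, r_7=0.5176 — all match ✓
Unique over the lattice → pose = (1.5, 5.5, 60°).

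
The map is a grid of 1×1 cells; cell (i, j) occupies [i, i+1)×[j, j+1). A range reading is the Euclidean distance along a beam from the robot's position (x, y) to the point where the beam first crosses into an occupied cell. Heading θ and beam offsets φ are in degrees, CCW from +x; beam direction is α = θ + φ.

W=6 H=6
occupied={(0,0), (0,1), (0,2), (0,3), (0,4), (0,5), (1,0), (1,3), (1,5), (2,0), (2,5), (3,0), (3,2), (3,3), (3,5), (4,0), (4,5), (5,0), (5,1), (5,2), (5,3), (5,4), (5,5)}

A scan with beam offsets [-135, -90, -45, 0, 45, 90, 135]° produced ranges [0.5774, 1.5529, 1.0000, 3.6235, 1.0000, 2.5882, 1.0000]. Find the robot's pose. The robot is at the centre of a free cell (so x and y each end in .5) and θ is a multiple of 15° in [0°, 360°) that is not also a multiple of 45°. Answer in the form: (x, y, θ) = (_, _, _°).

Candidates: 13 free-cell centres × 16 headings = 208 poses. Raycast each; keep the one whose scan matches to 4 dp.
  (3.5, 4.5, 210°): beam 1 = 0.5176 ≠ 0.5774 ✗
  (1.5, 1.5, 105°): beam 1 = 1.0000 ≠ 0.5774 ✗
  (3.5, 4.5, 30°): beam 1 = 0.5176 ≠ 0.5774 ✗
  (4.5, 1.5, 105°): beam 2 = 0.5176 ≠ 1.5529 ✗
  …
  (2.5, 4.5, 255°): r_1=0.5774, r_2=1.5529, r_3=1.0000, r_4=3.6235, r_5=1.0000, r_6=2.5882, r_7=1.0000 — all match ✓
Unique over the lattice → pose = (2.5, 4.5, 255°).

(x, y, θ) = (2.5, 4.5, 255°)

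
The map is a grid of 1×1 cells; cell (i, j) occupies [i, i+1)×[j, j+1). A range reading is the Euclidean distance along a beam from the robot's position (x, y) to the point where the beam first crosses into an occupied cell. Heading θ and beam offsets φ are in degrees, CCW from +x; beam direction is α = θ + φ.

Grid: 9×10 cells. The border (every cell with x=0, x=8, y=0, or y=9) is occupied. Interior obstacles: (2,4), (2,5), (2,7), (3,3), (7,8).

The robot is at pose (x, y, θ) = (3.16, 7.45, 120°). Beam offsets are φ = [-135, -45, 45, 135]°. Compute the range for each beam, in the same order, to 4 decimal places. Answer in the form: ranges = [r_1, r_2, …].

ranges = [5.0107, 1.6047, 0.1656, 1.5012]

beam 1: φ=-135°, α=345°
  cosα=0.9659 sinα=-0.2588 | (3,7) | tMaxX 0.8696 tMaxY 1.7387 | tΔX 1.0353 tΔY 3.8637
    t=0.8696 [x] (4,7)
    t=1.7387 [y] (4,6)
    t=1.9049 [x] (5,6)
    t=2.9402 [x] (6,6)
    t=3.9755 [x] (7,6)
    t=5.0107 [x] (8,6) — stop
  → r_1 = 5.0107
beam 2: φ=-45°, α=75°
  cosα=0.2588 sinα=0.9659 | (3,7) | tMaxX 3.2455 tMaxY 0.5694 | tΔX 3.8637 tΔY 1.0353
    t=0.5694 [y] (3,8)
    t=1.6047 [y] (3,9) — stop
  → r_2 = 1.6047
beam 3: φ=45°, α=165°
  cosα=-0.9659 sinα=0.2588 | (3,7) | tMaxX 0.1656 tMaxY 2.1250 | tΔX 1.0353 tΔY 3.8637
    t=0.1656 [x] (2,7) — stop
  → r_3 = 0.1656
beam 4: φ=135°, α=255°
  cosα=-0.2588 sinα=-0.9659 | (3,7) | tMaxX 0.6182 tMaxY 0.4659 | tΔX 3.8637 tΔY 1.0353
    t=0.4659 [y] (3,6)
    t=0.6182 [x] (2,6)
    t=1.5012 [y] (2,5) — stop
  → r_4 = 1.5012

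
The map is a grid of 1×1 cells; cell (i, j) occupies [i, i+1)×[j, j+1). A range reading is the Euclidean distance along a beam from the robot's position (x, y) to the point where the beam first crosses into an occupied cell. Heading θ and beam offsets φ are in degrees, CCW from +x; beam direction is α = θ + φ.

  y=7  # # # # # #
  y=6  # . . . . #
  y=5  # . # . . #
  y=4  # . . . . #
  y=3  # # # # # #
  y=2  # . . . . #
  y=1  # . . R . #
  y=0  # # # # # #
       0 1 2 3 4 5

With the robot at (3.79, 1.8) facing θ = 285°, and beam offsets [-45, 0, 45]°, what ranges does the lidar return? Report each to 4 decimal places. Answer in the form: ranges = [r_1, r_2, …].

ranges = [0.9238, 0.8282, 1.3972]

beam 1: φ=-45°, α=240°
  cosα=-0.5000 sinα=-0.8660 | (3,1) | tMaxX 1.5800 tMaxY 0.9238 | tΔX 2.0000 tΔY 1.1547
    t=0.9238 [y] (3,0) — stop
  → r_1 = 0.9238
beam 2: φ=0°, α=285°
  cosα=0.2588 sinα=-0.9659 | (3,1) | tMaxX 0.8114 tMaxY 0.8282 | tΔX 3.8637 tΔY 1.0353
    t=0.8114 [x] (4,1)
    t=0.8282 [y] (4,0) — stop
  → r_2 = 0.8282
beam 3: φ=45°, α=330°
  cosα=0.8660 sinα=-0.5000 | (3,1) | tMaxX 0.2425 tMaxY 1.6000 | tΔX 1.1547 tΔY 2.0000
    t=0.2425 [x] (4,1)
    t=1.3972 [x] (5,1) — stop
  → r_3 = 1.3972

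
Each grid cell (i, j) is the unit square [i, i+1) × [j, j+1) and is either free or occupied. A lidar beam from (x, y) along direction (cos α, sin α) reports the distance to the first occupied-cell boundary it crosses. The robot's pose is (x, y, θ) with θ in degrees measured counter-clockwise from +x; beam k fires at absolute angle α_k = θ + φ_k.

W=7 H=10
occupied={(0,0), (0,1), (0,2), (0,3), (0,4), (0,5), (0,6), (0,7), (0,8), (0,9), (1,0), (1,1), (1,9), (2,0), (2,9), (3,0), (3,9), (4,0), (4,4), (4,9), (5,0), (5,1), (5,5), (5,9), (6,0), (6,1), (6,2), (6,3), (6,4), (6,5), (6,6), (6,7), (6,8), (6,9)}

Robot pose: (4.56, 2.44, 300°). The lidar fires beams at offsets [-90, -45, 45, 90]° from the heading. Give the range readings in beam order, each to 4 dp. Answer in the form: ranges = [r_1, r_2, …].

beam 1: φ=-90°, α=210°
  cosα=-0.8660 sinα=-0.5000 | (4,2) | tMaxX 0.6466 tMaxY 0.8800 | tΔX 1.1547 tΔY 2.0000
    t=0.6466 [x] (3,2)
    t=0.8800 [y] (3,1)
    t=1.8013 [x] (2,1)
    t=2.8800 [y] (2,0) — stop
  → r_1 = 2.8800
beam 2: φ=-45°, α=255°
  cosα=-0.2588 sinα=-0.9659 | (4,2) | tMaxX 2.1637 tMaxY 0.4555 | tΔX 3.8637 tΔY 1.0353
    t=0.4555 [y] (4,1)
    t=1.4908 [y] (4,0) — stop
  → r_2 = 1.4908
beam 3: φ=45°, α=345°
  cosα=0.9659 sinα=-0.2588 | (4,2) | tMaxX 0.4555 tMaxY 1.7000 | tΔX 1.0353 tΔY 3.8637
    t=0.4555 [x] (5,2)
    t=1.4908 [x] (6,2) — stop
  → r_3 = 1.4908
beam 4: φ=90°, α=30°
  cosα=0.8660 sinα=0.5000 | (4,2) | tMaxX 0.5081 tMaxY 1.1200 | tΔX 1.1547 tΔY 2.0000
    t=0.5081 [x] (5,2)
    t=1.1200 [y] (5,3)
    t=1.6628 [x] (6,3) — stop
  → r_4 = 1.6628

ranges = [2.8800, 1.4908, 1.4908, 1.6628]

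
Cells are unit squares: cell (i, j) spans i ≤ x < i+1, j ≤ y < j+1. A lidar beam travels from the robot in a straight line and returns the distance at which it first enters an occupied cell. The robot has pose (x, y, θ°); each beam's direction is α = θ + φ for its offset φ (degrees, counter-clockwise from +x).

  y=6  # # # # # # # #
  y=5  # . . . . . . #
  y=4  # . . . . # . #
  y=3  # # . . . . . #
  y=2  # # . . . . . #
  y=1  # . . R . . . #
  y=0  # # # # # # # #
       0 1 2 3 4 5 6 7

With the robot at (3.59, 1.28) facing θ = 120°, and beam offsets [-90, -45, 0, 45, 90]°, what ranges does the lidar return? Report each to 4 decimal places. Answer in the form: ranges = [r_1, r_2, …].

ranges = [3.9375, 4.8865, 5.1800, 2.6814, 0.5600]

beam 1: φ=-90°, α=30°
  direction (0.8660, 0.5000); cell (3,1); t to first gridline: x 0.4734, y 1.4400 (then +1.1547 / +2.0000)
    (4,1) via x @ 0.4734
    (4,2) via y @ 1.4400
    (5,2) via x @ 1.6281
    (6,2) via x @ 2.7828
    (6,3) via y @ 3.4400
    (7,3) via x @ 3.9375  # hit
  → r_1 = 3.9375
beam 2: φ=-45°, α=75°
  direction (0.2588, 0.9659); cell (3,1); t to first gridline: x 1.5841, y 0.7454 (then +3.8637 / +1.0353)
    (3,2) via y @ 0.7454
    (4,2) via x @ 1.5841
    (4,3) via y @ 1.7807
    (4,4) via y @ 2.8160
    (4,5) via y @ 3.8512
    (4,6) via y @ 4.8865  # hit
  → r_2 = 4.8865
beam 3: φ=0°, α=120°
  direction (-0.5000, 0.8660); cell (3,1); t to first gridline: x 1.1800, y 0.8314 (then +2.0000 / +1.1547)
    (3,2) via y @ 0.8314
    (2,2) via x @ 1.1800
    (2,3) via y @ 1.9861
    (2,4) via y @ 3.1408
    (1,4) via x @ 3.1800
    (1,5) via y @ 4.2955
    (0,5) via x @ 5.1800  # hit
  → r_3 = 5.1800
beam 4: φ=45°, α=165°
  direction (-0.9659, 0.2588); cell (3,1); t to first gridline: x 0.6108, y 2.7819 (then +1.0353 / +3.8637)
    (2,1) via x @ 0.6108
    (1,1) via x @ 1.6461
    (0,1) via x @ 2.6814  # hit
  → r_4 = 2.6814
beam 5: φ=90°, α=210°
  direction (-0.8660, -0.5000); cell (3,1); t to first gridline: x 0.6813, y 0.5600 (then +1.1547 / +2.0000)
    (3,0) via y @ 0.5600  # hit
  → r_5 = 0.5600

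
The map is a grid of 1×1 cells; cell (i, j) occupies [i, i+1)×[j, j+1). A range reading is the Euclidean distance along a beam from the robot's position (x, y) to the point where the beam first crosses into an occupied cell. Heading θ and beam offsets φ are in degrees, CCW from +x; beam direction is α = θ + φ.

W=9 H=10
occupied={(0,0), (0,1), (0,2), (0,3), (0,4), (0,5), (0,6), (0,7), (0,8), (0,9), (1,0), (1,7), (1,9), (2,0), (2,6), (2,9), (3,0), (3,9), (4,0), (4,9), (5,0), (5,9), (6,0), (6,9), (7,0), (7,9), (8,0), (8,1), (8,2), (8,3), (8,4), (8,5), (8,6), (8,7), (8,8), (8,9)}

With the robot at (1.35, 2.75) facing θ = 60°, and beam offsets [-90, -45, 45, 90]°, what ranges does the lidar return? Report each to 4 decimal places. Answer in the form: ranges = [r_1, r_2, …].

beam 1: φ=-90°, α=330°
  dir = (cos 330°, sin 330°) = (0.8660, -0.5000); from cell (1,2)
  next x-line at t=0.7506, next y-line at t=1.5000; Δt_x=1.1547, Δt_y=2.0000
    x: enter (2,2) at t=0.7506
    y: enter (2,1) at t=1.5000
    x: enter (3,1) at t=1.9053
    x: enter (4,1) at t=3.0600
    y: enter (4,0) at t=3.5000 ← occupied
  → r_1 = 3.5000
beam 2: φ=-45°, α=15°
  dir = (cos 15°, sin 15°) = (0.9659, 0.2588); from cell (1,2)
  next x-line at t=0.6729, next y-line at t=0.9659; Δt_x=1.0353, Δt_y=3.8637
    x: enter (2,2) at t=0.6729
    y: enter (2,3) at t=0.9659
    x: enter (3,3) at t=1.7082
    x: enter (4,3) at t=2.7435
    x: enter (5,3) at t=3.7788
    x: enter (6,3) at t=4.8140
    y: enter (6,4) at t=4.8296
    x: enter (7,4) at t=5.8493
    x: enter (8,4) at t=6.8846 ← occupied
  → r_2 = 6.8846
beam 3: φ=45°, α=105°
  dir = (cos 105°, sin 105°) = (-0.2588, 0.9659); from cell (1,2)
  next x-line at t=1.3523, next y-line at t=0.2588; Δt_x=3.8637, Δt_y=1.0353
    y: enter (1,3) at t=0.2588
    y: enter (1,4) at t=1.2941
    x: enter (0,4) at t=1.3523 ← occupied
  → r_3 = 1.3523
beam 4: φ=90°, α=150°
  dir = (cos 150°, sin 150°) = (-0.8660, 0.5000); from cell (1,2)
  next x-line at t=0.4041, next y-line at t=0.5000; Δt_x=1.1547, Δt_y=2.0000
    x: enter (0,2) at t=0.4041 ← occupied
  → r_4 = 0.4041

ranges = [3.5000, 6.8846, 1.3523, 0.4041]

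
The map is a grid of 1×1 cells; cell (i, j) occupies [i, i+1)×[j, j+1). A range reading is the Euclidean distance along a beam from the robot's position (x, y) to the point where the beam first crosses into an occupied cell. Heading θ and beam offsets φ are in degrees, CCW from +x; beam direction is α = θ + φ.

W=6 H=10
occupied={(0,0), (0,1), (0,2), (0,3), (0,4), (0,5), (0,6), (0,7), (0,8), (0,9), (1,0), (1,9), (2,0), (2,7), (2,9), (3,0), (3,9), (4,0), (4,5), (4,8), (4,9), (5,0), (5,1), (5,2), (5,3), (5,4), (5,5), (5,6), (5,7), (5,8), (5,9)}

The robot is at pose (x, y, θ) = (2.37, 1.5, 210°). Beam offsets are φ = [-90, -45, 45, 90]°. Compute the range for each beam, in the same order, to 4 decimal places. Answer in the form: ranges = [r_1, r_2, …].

beam 1: φ=-90°, α=120°
  dir = (cos 120°, sin 120°) = (-0.5000, 0.8660); from cell (2,1)
  next x-line at t=0.7400, next y-line at t=0.5774; Δt_x=2.0000, Δt_y=1.1547
    y: enter (2,2) at t=0.5774
    x: enter (1,2) at t=0.7400
    y: enter (1,3) at t=1.7321
    x: enter (0,3) at t=2.7400 ← occupied
  → r_1 = 2.7400
beam 2: φ=-45°, α=165°
  dir = (cos 165°, sin 165°) = (-0.9659, 0.2588); from cell (2,1)
  next x-line at t=0.3831, next y-line at t=1.9319; Δt_x=1.0353, Δt_y=3.8637
    x: enter (1,1) at t=0.3831
    x: enter (0,1) at t=1.4183 ← occupied
  → r_2 = 1.4183
beam 3: φ=45°, α=255°
  dir = (cos 255°, sin 255°) = (-0.2588, -0.9659); from cell (2,1)
  next x-line at t=1.4296, next y-line at t=0.5176; Δt_x=3.8637, Δt_y=1.0353
    y: enter (2,0) at t=0.5176 ← occupied
  → r_3 = 0.5176
beam 4: φ=90°, α=300°
  dir = (cos 300°, sin 300°) = (0.5000, -0.8660); from cell (2,1)
  next x-line at t=1.2600, next y-line at t=0.5774; Δt_x=2.0000, Δt_y=1.1547
    y: enter (2,0) at t=0.5774 ← occupied
  → r_4 = 0.5774

ranges = [2.7400, 1.4183, 0.5176, 0.5774]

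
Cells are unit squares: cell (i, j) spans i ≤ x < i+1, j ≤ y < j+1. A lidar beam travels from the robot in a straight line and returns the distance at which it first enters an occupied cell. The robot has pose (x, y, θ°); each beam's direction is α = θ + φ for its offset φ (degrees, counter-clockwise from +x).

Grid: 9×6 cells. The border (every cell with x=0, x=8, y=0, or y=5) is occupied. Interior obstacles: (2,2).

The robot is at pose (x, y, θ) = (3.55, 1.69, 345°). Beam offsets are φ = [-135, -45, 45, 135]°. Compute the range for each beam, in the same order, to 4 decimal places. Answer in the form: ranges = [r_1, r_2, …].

beam 1: φ=-135°, α=210°
  dir = (cos 210°, sin 210°) = (-0.8660, -0.5000); from cell (3,1)
  next x-line at t=0.6351, next y-line at t=1.3800; Δt_x=1.1547, Δt_y=2.0000
    x: enter (2,1) at t=0.6351
    y: enter (2,0) at t=1.3800 ← occupied
  → r_1 = 1.3800
beam 2: φ=-45°, α=300°
  dir = (cos 300°, sin 300°) = (0.5000, -0.8660); from cell (3,1)
  next x-line at t=0.9000, next y-line at t=0.7967; Δt_x=2.0000, Δt_y=1.1547
    y: enter (3,0) at t=0.7967 ← occupied
  → r_2 = 0.7967
beam 3: φ=45°, α=30°
  dir = (cos 30°, sin 30°) = (0.8660, 0.5000); from cell (3,1)
  next x-line at t=0.5196, next y-line at t=0.6200; Δt_x=1.1547, Δt_y=2.0000
    x: enter (4,1) at t=0.5196
    y: enter (4,2) at t=0.6200
    x: enter (5,2) at t=1.6743
    y: enter (5,3) at t=2.6200
    x: enter (6,3) at t=2.8290
    x: enter (7,3) at t=3.9837
    y: enter (7,4) at t=4.6200
    x: enter (8,4) at t=5.1384 ← occupied
  → r_3 = 5.1384
beam 4: φ=135°, α=120°
  dir = (cos 120°, sin 120°) = (-0.5000, 0.8660); from cell (3,1)
  next x-line at t=1.1000, next y-line at t=0.3580; Δt_x=2.0000, Δt_y=1.1547
    y: enter (3,2) at t=0.3580
    x: enter (2,2) at t=1.1000 ← occupied
  → r_4 = 1.1000

ranges = [1.3800, 0.7967, 5.1384, 1.1000]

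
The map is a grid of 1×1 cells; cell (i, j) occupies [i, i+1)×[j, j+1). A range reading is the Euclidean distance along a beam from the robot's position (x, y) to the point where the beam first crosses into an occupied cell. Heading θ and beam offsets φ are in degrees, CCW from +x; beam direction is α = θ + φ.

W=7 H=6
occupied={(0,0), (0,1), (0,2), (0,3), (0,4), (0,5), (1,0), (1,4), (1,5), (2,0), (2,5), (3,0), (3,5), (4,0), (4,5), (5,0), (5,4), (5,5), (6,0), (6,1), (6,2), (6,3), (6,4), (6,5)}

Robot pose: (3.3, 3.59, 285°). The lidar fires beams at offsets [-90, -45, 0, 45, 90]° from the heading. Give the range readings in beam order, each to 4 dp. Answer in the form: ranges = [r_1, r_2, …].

beam 1: φ=-90°, α=195°
  d=(-0.9659,-0.2588)  start (3,3)  tX=0.3106 tY=2.2796  stride 1/|dx|=1.0353 1/|dy|=3.8637
    cross x-line → (2,3), t=0.3106
    cross x-line → (1,3), t=1.3459
    cross y-line → (1,2), t=2.2796
    cross x-line → (0,2), t=2.3811 (wall)
  → r_1 = 2.3811
beam 2: φ=-45°, α=240°
  d=(-0.5000,-0.8660)  start (3,3)  tX=0.6000 tY=0.6813  stride 1/|dx|=2.0000 1/|dy|=1.1547
    cross x-line → (2,3), t=0.6000
    cross y-line → (2,2), t=0.6813
    cross y-line → (2,1), t=1.8360
    cross x-line → (1,1), t=2.6000
    cross y-line → (1,0), t=2.9907 (wall)
  → r_2 = 2.9907
beam 3: φ=0°, α=285°
  d=(0.2588,-0.9659)  start (3,3)  tX=2.7046 tY=0.6108  stride 1/|dx|=3.8637 1/|dy|=1.0353
    cross y-line → (3,2), t=0.6108
    cross y-line → (3,1), t=1.6461
    cross y-line → (3,0), t=2.6814 (wall)
  → r_3 = 2.6814
beam 4: φ=45°, α=330°
  d=(0.8660,-0.5000)  start (3,3)  tX=0.8083 tY=1.1800  stride 1/|dx|=1.1547 1/|dy|=2.0000
    cross x-line → (4,3), t=0.8083
    cross y-line → (4,2), t=1.1800
    cross x-line → (5,2), t=1.9630
    cross x-line → (6,2), t=3.1177 (wall)
  → r_4 = 3.1177
beam 5: φ=90°, α=15°
  d=(0.9659,0.2588)  start (3,3)  tX=0.7247 tY=1.5841  stride 1/|dx|=1.0353 1/|dy|=3.8637
    cross x-line → (4,3), t=0.7247
    cross y-line → (4,4), t=1.5841
    cross x-line → (5,4), t=1.7600 (wall)
  → r_5 = 1.7600

ranges = [2.3811, 2.9907, 2.6814, 3.1177, 1.7600]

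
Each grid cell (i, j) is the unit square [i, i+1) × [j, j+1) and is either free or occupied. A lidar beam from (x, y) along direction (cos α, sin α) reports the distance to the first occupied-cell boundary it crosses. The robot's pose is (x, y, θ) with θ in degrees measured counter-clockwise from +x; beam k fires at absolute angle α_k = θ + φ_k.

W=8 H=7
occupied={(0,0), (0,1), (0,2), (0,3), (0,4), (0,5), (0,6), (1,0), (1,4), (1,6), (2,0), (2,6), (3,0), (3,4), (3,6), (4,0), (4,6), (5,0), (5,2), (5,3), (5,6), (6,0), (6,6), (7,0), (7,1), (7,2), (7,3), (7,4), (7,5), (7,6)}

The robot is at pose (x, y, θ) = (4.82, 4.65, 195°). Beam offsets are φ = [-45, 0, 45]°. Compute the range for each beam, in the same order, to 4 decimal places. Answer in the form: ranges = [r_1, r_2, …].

ranges = [2.7000, 0.8489, 4.2147]

beam 1: φ=-45°, α=150°
  direction (-0.8660, 0.5000); cell (4,4); t to first gridline: x 0.9469, y 0.7000 (then +1.1547 / +2.0000)
    (4,5) via y @ 0.7000
    (3,5) via x @ 0.9469
    (2,5) via x @ 2.1016
    (2,6) via y @ 2.7000  # hit
  → r_1 = 2.7000
beam 2: φ=0°, α=195°
  direction (-0.9659, -0.2588); cell (4,4); t to first gridline: x 0.8489, y 2.5114 (then +1.0353 / +3.8637)
    (3,4) via x @ 0.8489  # hit
  → r_2 = 0.8489
beam 3: φ=45°, α=240°
  direction (-0.5000, -0.8660); cell (4,4); t to first gridline: x 1.6400, y 0.7506 (then +2.0000 / +1.1547)
    (4,3) via y @ 0.7506
    (3,3) via x @ 1.6400
    (3,2) via y @ 1.9053
    (3,1) via y @ 3.0600
    (2,1) via x @ 3.6400
    (2,0) via y @ 4.2147  # hit
  → r_3 = 4.2147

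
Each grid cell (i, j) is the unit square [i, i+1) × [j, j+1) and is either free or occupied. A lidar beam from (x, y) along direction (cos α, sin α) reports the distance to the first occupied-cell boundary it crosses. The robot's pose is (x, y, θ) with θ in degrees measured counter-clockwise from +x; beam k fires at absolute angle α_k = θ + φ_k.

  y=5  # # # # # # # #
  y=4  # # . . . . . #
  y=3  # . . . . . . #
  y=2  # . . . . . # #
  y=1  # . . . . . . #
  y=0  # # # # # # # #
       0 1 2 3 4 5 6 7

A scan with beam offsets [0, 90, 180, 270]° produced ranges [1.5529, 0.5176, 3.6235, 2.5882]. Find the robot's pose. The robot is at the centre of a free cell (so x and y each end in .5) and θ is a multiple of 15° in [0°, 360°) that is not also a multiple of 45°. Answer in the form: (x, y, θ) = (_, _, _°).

The pose lattice has 22·16 = 352 candidates. Test each by forward raycasting.
  (3.5, 4.5, 195°): beam 2 = 3.6235 ≠ 0.5176 ✗
  (4.5, 1.5, 330°): beam 1 = 1.0000 ≠ 1.5529 ✗
  (6.5, 4.5, 300°): beam 1 = 1.0000 ≠ 1.5529 ✗
  (3.5, 3.5, 165°): beam 1 = 1.9319 ≠ 1.5529 ✗
  …
  (2.5, 1.5, 195°): r_1=1.5529, r_2=0.5176, r_3=3.6235, r_4=2.5882 — all match ✓
No second candidate reproduces the full scan.

(x, y, θ) = (2.5, 1.5, 195°)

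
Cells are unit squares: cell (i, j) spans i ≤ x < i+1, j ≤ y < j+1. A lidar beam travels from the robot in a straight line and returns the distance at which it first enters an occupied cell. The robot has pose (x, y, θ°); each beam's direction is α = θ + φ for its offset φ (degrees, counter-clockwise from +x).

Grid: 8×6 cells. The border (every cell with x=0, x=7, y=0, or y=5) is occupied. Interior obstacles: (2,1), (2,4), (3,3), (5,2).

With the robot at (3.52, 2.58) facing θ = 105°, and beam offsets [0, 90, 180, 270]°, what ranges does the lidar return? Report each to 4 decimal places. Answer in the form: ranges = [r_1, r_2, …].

beam 1: φ=0°, α=105°
  d=(-0.2588,0.9659)  start (3,2)  tX=2.0091 tY=0.4348  stride 1/|dx|=3.8637 1/|dy|=1.0353
    cross y-line → (3,3), t=0.4348 (wall)
  → r_1 = 0.4348
beam 2: φ=90°, α=195°
  d=(-0.9659,-0.2588)  start (3,2)  tX=0.5383 tY=2.2409  stride 1/|dx|=1.0353 1/|dy|=3.8637
    cross x-line → (2,2), t=0.5383
    cross x-line → (1,2), t=1.5736
    cross y-line → (1,1), t=2.2409
    cross x-line → (0,1), t=2.6089 (wall)
  → r_2 = 2.6089
beam 3: φ=180°, α=285°
  d=(0.2588,-0.9659)  start (3,2)  tX=1.8546 tY=0.6005  stride 1/|dx|=3.8637 1/|dy|=1.0353
    cross y-line → (3,1), t=0.6005
    cross y-line → (3,0), t=1.6357 (wall)
  → r_3 = 1.6357
beam 4: φ=270°, α=15°
  d=(0.9659,0.2588)  start (3,2)  tX=0.4969 tY=1.6228  stride 1/|dx|=1.0353 1/|dy|=3.8637
    cross x-line → (4,2), t=0.4969
    cross x-line → (5,2), t=1.5322 (wall)
  → r_4 = 1.5322

ranges = [0.4348, 2.6089, 1.6357, 1.5322]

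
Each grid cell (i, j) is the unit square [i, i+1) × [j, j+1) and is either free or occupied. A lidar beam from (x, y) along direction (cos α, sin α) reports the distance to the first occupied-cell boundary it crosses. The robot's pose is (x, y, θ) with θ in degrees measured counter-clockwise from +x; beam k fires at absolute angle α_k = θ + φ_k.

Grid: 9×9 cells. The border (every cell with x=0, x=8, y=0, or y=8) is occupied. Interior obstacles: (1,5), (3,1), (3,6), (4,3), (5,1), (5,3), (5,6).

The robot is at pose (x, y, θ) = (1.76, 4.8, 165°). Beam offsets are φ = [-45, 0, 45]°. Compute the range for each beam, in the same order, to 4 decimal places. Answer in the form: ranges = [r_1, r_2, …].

beam 1: φ=-45°, α=120°
  cosα=-0.5000 sinα=0.8660 | (1,4) | tMaxX 1.5200 tMaxY 0.2309 | tΔX 2.0000 tΔY 1.1547
    t=0.2309 [y] (1,5) — stop
  → r_1 = 0.2309
beam 2: φ=0°, α=165°
  cosα=-0.9659 sinα=0.2588 | (1,4) | tMaxX 0.7868 tMaxY 0.7727 | tΔX 1.0353 tΔY 3.8637
    t=0.7727 [y] (1,5) — stop
  → r_2 = 0.7727
beam 3: φ=45°, α=210°
  cosα=-0.8660 sinα=-0.5000 | (1,4) | tMaxX 0.8776 tMaxY 1.6000 | tΔX 1.1547 tΔY 2.0000
    t=0.8776 [x] (0,4) — stop
  → r_3 = 0.8776

ranges = [0.2309, 0.7727, 0.8776]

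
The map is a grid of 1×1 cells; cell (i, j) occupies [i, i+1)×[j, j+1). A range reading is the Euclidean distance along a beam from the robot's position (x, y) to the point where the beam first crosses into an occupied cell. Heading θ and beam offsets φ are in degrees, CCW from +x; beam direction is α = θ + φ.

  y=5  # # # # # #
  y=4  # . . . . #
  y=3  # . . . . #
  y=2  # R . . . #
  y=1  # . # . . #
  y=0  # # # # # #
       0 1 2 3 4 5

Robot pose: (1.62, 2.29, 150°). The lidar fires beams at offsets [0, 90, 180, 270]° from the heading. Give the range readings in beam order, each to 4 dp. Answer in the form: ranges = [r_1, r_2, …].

beam 1: φ=0°, α=150°
  cosα=-0.8660 sinα=0.5000 | (1,2) | tMaxX 0.7159 tMaxY 1.4200 | tΔX 1.1547 tΔY 2.0000
    t=0.7159 [x] (0,2) — stop
  → r_1 = 0.7159
beam 2: φ=90°, α=240°
  cosα=-0.5000 sinα=-0.8660 | (1,2) | tMaxX 1.2400 tMaxY 0.3349 | tΔX 2.0000 tΔY 1.1547
    t=0.3349 [y] (1,1)
    t=1.2400 [x] (0,1) — stop
  → r_2 = 1.2400
beam 3: φ=180°, α=330°
  cosα=0.8660 sinα=-0.5000 | (1,2) | tMaxX 0.4388 tMaxY 0.5800 | tΔX 1.1547 tΔY 2.0000
    t=0.4388 [x] (2,2)
    t=0.5800 [y] (2,1) — stop
  → r_3 = 0.5800
beam 4: φ=270°, α=60°
  cosα=0.5000 sinα=0.8660 | (1,2) | tMaxX 0.7600 tMaxY 0.8198 | tΔX 2.0000 tΔY 1.1547
    t=0.7600 [x] (2,2)
    t=0.8198 [y] (2,3)
    t=1.9745 [y] (2,4)
    t=2.7600 [x] (3,4)
    t=3.1292 [y] (3,5) — stop
  → r_4 = 3.1292

ranges = [0.7159, 1.2400, 0.5800, 3.1292]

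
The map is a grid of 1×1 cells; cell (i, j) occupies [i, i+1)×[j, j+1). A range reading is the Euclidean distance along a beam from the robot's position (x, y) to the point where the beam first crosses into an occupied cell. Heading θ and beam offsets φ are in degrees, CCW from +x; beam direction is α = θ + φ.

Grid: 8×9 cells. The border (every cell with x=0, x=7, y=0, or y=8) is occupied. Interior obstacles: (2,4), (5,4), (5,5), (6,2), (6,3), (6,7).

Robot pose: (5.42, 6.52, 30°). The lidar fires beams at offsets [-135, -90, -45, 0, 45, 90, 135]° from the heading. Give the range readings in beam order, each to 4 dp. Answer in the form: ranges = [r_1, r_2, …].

beam 1: φ=-135°, α=255°
  d=(-0.2588,-0.9659)  start (5,6)  tX=1.6228 tY=0.5383  stride 1/|dx|=3.8637 1/|dy|=1.0353
    cross y-line → (5,5), t=0.5383 (wall)
  → r_1 = 0.5383
beam 2: φ=-90°, α=300°
  d=(0.5000,-0.8660)  start (5,6)  tX=1.1600 tY=0.6004  stride 1/|dx|=2.0000 1/|dy|=1.1547
    cross y-line → (5,5), t=0.6004 (wall)
  → r_2 = 0.6004
beam 3: φ=-45°, α=345°
  d=(0.9659,-0.2588)  start (5,6)  tX=0.6005 tY=2.0091  stride 1/|dx|=1.0353 1/|dy|=3.8637
    cross x-line → (6,6), t=0.6005
    cross x-line → (7,6), t=1.6357 (wall)
  → r_3 = 1.6357
beam 4: φ=0°, α=30°
  d=(0.8660,0.5000)  start (5,6)  tX=0.6697 tY=0.9600  stride 1/|dx|=1.1547 1/|dy|=2.0000
    cross x-line → (6,6), t=0.6697
    cross y-line → (6,7), t=0.9600 (wall)
  → r_4 = 0.9600
beam 5: φ=45°, α=75°
  d=(0.2588,0.9659)  start (5,6)  tX=2.2409 tY=0.4969  stride 1/|dx|=3.8637 1/|dy|=1.0353
    cross y-line → (5,7), t=0.4969
    cross y-line → (5,8), t=1.5322 (wall)
  → r_5 = 1.5322
beam 6: φ=90°, α=120°
  d=(-0.5000,0.8660)  start (5,6)  tX=0.8400 tY=0.5543  stride 1/|dx|=2.0000 1/|dy|=1.1547
    cross y-line → (5,7), t=0.5543
    cross x-line → (4,7), t=0.8400
    cross y-line → (4,8), t=1.7090 (wall)
  → r_6 = 1.7090
beam 7: φ=135°, α=165°
  d=(-0.9659,0.2588)  start (5,6)  tX=0.4348 tY=1.8546  stride 1/|dx|=1.0353 1/|dy|=3.8637
    cross x-line → (4,6), t=0.4348
    cross x-line → (3,6), t=1.4701
    cross y-line → (3,7), t=1.8546
    cross x-line → (2,7), t=2.5054
    cross x-line → (1,7), t=3.5406
    cross x-line → (0,7), t=4.5759 (wall)
  → r_7 = 4.5759

ranges = [0.5383, 0.6004, 1.6357, 0.9600, 1.5322, 1.7090, 4.5759]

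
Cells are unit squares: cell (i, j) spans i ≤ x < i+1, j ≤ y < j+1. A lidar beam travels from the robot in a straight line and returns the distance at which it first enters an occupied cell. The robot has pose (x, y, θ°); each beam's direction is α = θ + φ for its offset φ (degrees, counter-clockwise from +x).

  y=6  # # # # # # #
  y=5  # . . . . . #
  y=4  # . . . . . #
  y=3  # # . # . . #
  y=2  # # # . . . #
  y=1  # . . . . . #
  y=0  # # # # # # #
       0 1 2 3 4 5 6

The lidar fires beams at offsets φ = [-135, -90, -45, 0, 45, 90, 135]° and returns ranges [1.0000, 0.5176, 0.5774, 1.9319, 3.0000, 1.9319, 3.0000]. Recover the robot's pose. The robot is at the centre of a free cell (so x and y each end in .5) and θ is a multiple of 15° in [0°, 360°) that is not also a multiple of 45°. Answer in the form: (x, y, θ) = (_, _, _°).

The pose lattice has 21·16 = 336 candidates. Test each by forward raycasting.
  (4.5, 2.5, 195°): beam 1 = 3.0000 ≠ 1.0000 ✗
  (4.5, 4.5, 120°): beam 1 = 1.5529 ≠ 1.0000 ✗
  (5.5, 4.5, 195°): beam 2 = 1.5529 ≠ 0.5176 ✗
  …
  (4.5, 5.5, 165°): r_1=1.0000, r_2=0.5176, r_3=0.5774, r_4=1.9319, r_5=3.0000, r_6=1.9319, r_7=3.0000 — all match ✓
Only this pose fits every beam.

(x, y, θ) = (4.5, 5.5, 165°)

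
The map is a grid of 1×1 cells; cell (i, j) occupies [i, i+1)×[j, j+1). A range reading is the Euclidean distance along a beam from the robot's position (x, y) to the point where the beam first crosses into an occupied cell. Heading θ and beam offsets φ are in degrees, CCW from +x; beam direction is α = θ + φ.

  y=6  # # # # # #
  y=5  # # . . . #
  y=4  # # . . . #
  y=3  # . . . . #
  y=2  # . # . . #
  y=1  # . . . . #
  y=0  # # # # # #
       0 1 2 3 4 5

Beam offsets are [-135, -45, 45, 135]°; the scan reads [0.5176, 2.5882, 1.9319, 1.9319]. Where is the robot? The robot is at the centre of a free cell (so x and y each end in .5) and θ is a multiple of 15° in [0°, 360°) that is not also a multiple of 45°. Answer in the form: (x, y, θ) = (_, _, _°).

The pose lattice has 17·16 = 272 candidates. Test each by forward raycasting.
  (3.5, 5.5, 75°): beam 1 = 3.0000 ≠ 0.5176 ✗
  (3.5, 5.5, 150°): beam 1 = 1.5529 ≠ 0.5176 ✗
  (4.5, 1.5, 60°): beam 2 = 0.5176 ≠ 2.5882 ✗
  (4.5, 5.5, 195°): beam 1 = 0.5774 ≠ 0.5176 ✗
  (3.5, 2.5, 240°): beam 1 = 3.6235 ≠ 0.5176 ✗
  …
  (4.5, 3.5, 150°): r_1=0.5176, r_2=2.5882, r_3=1.9319, r_4=1.9319 — all match ✓
No second candidate reproduces the full scan.

(x, y, θ) = (4.5, 3.5, 150°)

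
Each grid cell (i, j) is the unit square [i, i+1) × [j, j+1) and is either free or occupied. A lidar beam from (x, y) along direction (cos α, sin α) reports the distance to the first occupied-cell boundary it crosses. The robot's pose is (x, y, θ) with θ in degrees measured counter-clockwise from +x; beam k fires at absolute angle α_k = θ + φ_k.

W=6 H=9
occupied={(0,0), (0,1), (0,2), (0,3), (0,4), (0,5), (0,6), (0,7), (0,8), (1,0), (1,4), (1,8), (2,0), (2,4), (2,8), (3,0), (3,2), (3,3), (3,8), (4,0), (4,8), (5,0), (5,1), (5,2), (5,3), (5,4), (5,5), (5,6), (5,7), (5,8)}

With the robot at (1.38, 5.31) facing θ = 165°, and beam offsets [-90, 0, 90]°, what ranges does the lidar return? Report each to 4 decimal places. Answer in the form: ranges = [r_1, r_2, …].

ranges = [2.7849, 0.3934, 0.3209]

beam 1: φ=-90°, α=75°
  d=(0.2588,0.9659)  start (1,5)  tX=2.3955 tY=0.7143  stride 1/|dx|=3.8637 1/|dy|=1.0353
    cross y-line → (1,6), t=0.7143
    cross y-line → (1,7), t=1.7496
    cross x-line → (2,7), t=2.3955
    cross y-line → (2,8), t=2.7849 (wall)
  → r_1 = 2.7849
beam 2: φ=0°, α=165°
  d=(-0.9659,0.2588)  start (1,5)  tX=0.3934 tY=2.6660  stride 1/|dx|=1.0353 1/|dy|=3.8637
    cross x-line → (0,5), t=0.3934 (wall)
  → r_2 = 0.3934
beam 3: φ=90°, α=255°
  d=(-0.2588,-0.9659)  start (1,5)  tX=1.4682 tY=0.3209  stride 1/|dx|=3.8637 1/|dy|=1.0353
    cross y-line → (1,4), t=0.3209 (wall)
  → r_3 = 0.3209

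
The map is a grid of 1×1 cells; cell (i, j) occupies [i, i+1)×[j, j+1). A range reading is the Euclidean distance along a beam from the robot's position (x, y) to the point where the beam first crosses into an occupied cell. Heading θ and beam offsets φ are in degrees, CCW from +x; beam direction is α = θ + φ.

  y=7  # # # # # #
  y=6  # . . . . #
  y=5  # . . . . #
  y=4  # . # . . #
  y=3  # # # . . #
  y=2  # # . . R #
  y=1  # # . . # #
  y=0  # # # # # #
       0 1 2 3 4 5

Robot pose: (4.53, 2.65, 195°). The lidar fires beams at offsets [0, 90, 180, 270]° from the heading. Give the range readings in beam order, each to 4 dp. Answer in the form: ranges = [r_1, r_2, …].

ranges = [2.6192, 0.6729, 0.4866, 4.5035]

beam 1: φ=0°, α=195°
  direction (-0.9659, -0.2588); cell (4,2); t to first gridline: x 0.5487, y 2.5114 (then +1.0353 / +3.8637)
    (3,2) via x @ 0.5487
    (2,2) via x @ 1.5840
    (2,1) via y @ 2.5114
    (1,1) via x @ 2.6192  # hit
  → r_1 = 2.6192
beam 2: φ=90°, α=285°
  direction (0.2588, -0.9659); cell (4,2); t to first gridline: x 1.8159, y 0.6729 (then +3.8637 / +1.0353)
    (4,1) via y @ 0.6729  # hit
  → r_2 = 0.6729
beam 3: φ=180°, α=15°
  direction (0.9659, 0.2588); cell (4,2); t to first gridline: x 0.4866, y 1.3523 (then +1.0353 / +3.8637)
    (5,2) via x @ 0.4866  # hit
  → r_3 = 0.4866
beam 4: φ=270°, α=105°
  direction (-0.2588, 0.9659); cell (4,2); t to first gridline: x 2.0478, y 0.3623 (then +3.8637 / +1.0353)
    (4,3) via y @ 0.3623
    (4,4) via y @ 1.3976
    (3,4) via x @ 2.0478
    (3,5) via y @ 2.4329
    (3,6) via y @ 3.4682
    (3,7) via y @ 4.5035  # hit
  → r_4 = 4.5035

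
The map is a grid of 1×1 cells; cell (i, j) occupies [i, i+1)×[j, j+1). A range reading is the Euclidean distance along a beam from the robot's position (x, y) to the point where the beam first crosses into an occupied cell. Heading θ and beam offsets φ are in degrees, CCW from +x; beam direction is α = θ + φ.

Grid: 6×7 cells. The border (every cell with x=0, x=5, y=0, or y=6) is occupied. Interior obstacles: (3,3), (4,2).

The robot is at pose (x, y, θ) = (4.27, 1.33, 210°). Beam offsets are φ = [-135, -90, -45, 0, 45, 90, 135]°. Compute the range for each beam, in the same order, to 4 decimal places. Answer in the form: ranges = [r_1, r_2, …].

ranges = [0.6936, 1.9283, 3.3854, 0.6600, 0.3416, 0.3811, 0.7558]

beam 1: φ=-135°, α=75°
  dir = (cos 75°, sin 75°) = (0.2588, 0.9659); from cell (4,1)
  next x-line at t=2.8205, next y-line at t=0.6936; Δt_x=3.8637, Δt_y=1.0353
    y: enter (4,2) at t=0.6936 ← occupied
  → r_1 = 0.6936
beam 2: φ=-90°, α=120°
  dir = (cos 120°, sin 120°) = (-0.5000, 0.8660); from cell (4,1)
  next x-line at t=0.5400, next y-line at t=0.7736; Δt_x=2.0000, Δt_y=1.1547
    x: enter (3,1) at t=0.5400
    y: enter (3,2) at t=0.7736
    y: enter (3,3) at t=1.9283 ← occupied
  → r_2 = 1.9283
beam 3: φ=-45°, α=165°
  dir = (cos 165°, sin 165°) = (-0.9659, 0.2588); from cell (4,1)
  next x-line at t=0.2795, next y-line at t=2.5887; Δt_x=1.0353, Δt_y=3.8637
    x: enter (3,1) at t=0.2795
    x: enter (2,1) at t=1.3148
    x: enter (1,1) at t=2.3501
    y: enter (1,2) at t=2.5887
    x: enter (0,2) at t=3.3854 ← occupied
  → r_3 = 3.3854
beam 4: φ=0°, α=210°
  dir = (cos 210°, sin 210°) = (-0.8660, -0.5000); from cell (4,1)
  next x-line at t=0.3118, next y-line at t=0.6600; Δt_x=1.1547, Δt_y=2.0000
    x: enter (3,1) at t=0.3118
    y: enter (3,0) at t=0.6600 ← occupied
  → r_4 = 0.6600
beam 5: φ=45°, α=255°
  dir = (cos 255°, sin 255°) = (-0.2588, -0.9659); from cell (4,1)
  next x-line at t=1.0432, next y-line at t=0.3416; Δt_x=3.8637, Δt_y=1.0353
    y: enter (4,0) at t=0.3416 ← occupied
  → r_5 = 0.3416
beam 6: φ=90°, α=300°
  dir = (cos 300°, sin 300°) = (0.5000, -0.8660); from cell (4,1)
  next x-line at t=1.4600, next y-line at t=0.3811; Δt_x=2.0000, Δt_y=1.1547
    y: enter (4,0) at t=0.3811 ← occupied
  → r_6 = 0.3811
beam 7: φ=135°, α=345°
  dir = (cos 345°, sin 345°) = (0.9659, -0.2588); from cell (4,1)
  next x-line at t=0.7558, next y-line at t=1.2750; Δt_x=1.0353, Δt_y=3.8637
    x: enter (5,1) at t=0.7558 ← occupied
  → r_7 = 0.7558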